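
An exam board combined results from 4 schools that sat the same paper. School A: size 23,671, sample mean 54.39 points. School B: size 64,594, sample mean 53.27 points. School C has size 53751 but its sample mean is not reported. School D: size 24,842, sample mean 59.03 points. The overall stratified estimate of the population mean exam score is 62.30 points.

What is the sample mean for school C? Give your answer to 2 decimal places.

Σ Nₕx̄ₕ = N·μ, so 53751·x̄_C = 166858·62.30 − (23671·54.39 + 64594·53.27 + 24842·59.03).
= 10395253.4 − 6194811.33 = 4200442.07.
x̄_C = 4200442.07 / 53751 = 78.1463... → 78.15.

78.15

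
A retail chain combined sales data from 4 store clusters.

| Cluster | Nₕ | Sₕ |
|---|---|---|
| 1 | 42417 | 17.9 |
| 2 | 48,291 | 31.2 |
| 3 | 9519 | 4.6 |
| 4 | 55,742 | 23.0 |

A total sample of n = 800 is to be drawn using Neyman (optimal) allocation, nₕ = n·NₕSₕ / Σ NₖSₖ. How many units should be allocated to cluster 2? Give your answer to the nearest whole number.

1: NₕSₕ = 42417·17.9 = 759264.3
2: NₕSₕ = 48291·31.2 = 1506679.2
3: NₕSₕ = 9519·4.6 = 43787.4
4: NₕSₕ = 55742·23.0 = 1282066
Σ NₕSₕ = 3591796.9.
n_2 = 800·1506679.2/3591796.9 = 335.582... → 336.

336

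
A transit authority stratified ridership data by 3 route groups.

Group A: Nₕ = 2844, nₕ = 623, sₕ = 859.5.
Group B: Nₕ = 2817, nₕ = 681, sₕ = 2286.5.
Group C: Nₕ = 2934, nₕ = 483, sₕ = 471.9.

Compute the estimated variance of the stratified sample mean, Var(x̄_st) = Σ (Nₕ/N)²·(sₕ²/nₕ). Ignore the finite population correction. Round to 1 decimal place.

N = 8595; Wₕ = Nₕ/N.
group A: (2844/8595)²·859.5²/623 = 129.8288
group B: (2817/8595)²·2286.5²/681 = 824.6644
group C: (2934/8595)²·471.9²/483 = 53.7256
Sum = 1008.2188 → 1008.2.

1008.2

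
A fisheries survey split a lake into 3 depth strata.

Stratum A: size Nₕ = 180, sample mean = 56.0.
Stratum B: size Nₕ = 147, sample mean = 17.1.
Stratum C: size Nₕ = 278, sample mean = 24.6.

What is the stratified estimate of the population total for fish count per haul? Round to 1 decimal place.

A: 180·56.0 = 10080
B: 147·17.1 = 2513.7
C: 278·24.6 = 6838.8
τ̂ = Σ Nₕx̄ₕ = 19432.5.

19432.5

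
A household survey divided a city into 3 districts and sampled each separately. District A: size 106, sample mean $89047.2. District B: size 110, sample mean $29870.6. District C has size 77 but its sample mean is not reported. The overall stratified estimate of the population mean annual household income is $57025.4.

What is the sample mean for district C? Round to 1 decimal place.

51736.0

Σ Nₕx̄ₕ = N·μ, so 77·x̄_C = 293·57025.4 − (106·89047.2 + 110·29870.6).
= 16708442.2 − 12724769.2 = 3983673.
x̄_C = 3983673 / 77 = 51736.013... → 51736.0.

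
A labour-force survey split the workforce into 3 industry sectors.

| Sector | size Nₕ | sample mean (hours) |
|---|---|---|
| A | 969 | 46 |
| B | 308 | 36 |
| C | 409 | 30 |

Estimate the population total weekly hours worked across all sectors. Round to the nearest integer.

67932

A: 969·46 = 44574
B: 308·36 = 11088
C: 409·30 = 12270
τ̂ = Σ Nₕx̄ₕ = 67932.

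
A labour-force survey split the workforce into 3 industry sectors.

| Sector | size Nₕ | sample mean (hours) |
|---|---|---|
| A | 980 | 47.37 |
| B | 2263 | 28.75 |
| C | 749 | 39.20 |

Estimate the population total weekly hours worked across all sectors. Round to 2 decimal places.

140844.65

A: 980·47.37 = 46422.6
B: 2263·28.75 = 65061.25
C: 749·39.20 = 29360.8
τ̂ = Σ Nₕx̄ₕ = 140844.65.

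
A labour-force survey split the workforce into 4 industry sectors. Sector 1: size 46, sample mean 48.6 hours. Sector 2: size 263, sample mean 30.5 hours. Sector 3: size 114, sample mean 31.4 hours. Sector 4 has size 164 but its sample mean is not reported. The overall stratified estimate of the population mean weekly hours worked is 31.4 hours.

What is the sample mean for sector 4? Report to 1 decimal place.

28.0

N = 46 + 263 + 114 + 164 = 587.
Overall total = μ·N = 31.4·587 = 18431.8.
Subtract the known strata: 46·48.6 + 263·30.5 + 114·31.4 = 13836.7.
Remaining total for sector 4: 18431.8 − 13836.7 = 4595.1.
Divide by its size: 4595.1 / 164 = 28.019... → 28.0.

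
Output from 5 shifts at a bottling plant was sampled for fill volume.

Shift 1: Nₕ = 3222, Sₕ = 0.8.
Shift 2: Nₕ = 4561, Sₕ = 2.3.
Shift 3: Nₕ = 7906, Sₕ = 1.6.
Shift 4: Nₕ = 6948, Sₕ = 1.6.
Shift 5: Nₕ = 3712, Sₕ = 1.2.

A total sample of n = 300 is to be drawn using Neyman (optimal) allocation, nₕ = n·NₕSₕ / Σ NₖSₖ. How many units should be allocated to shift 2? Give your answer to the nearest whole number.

76

1: NₕSₕ = 3222·0.8 = 2577.6
2: NₕSₕ = 4561·2.3 = 10490.3
3: NₕSₕ = 7906·1.6 = 12649.6
4: NₕSₕ = 6948·1.6 = 11116.8
5: NₕSₕ = 3712·1.2 = 4454.4
Σ NₕSₕ = 41288.7.
n_2 = 300·10490.3/41288.7 = 76.222... → 76.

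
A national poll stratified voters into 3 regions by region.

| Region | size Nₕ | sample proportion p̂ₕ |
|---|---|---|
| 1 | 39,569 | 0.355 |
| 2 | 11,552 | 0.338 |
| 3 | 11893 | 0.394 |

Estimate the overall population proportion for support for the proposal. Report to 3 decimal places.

0.359

Wₕ = Nₕ/N with N = 63014: 0.6279, 0.1833, 0.1887.
p̂_st = 0.6279·0.355 + 0.1833·0.338 + 0.1887·0.394 ≈ 0.35924... → 0.359.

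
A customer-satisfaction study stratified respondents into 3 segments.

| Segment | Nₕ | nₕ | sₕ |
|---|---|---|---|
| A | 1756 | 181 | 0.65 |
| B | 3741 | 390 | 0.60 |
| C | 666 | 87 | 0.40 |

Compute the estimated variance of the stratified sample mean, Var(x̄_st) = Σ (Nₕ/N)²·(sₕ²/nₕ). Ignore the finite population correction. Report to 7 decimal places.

N = 6163; Wₕ = Nₕ/N.
segment A: (1756/6163)²·0.65²/181 = 0.0001895016
segment B: (3741/6163)²·0.60²/390 = 0.0003401175
segment C: (666/6163)²·0.40²/87 = 0.0000214766
Sum = 0.0005510956 → 0.0005511.

0.0005511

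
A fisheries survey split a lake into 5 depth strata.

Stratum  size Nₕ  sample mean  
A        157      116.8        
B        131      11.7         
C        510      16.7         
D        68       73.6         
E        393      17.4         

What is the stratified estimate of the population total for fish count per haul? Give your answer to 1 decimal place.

Estimate total by summing Nₕ·x̄ₕ over strata.
157·116.8 + 131·11.7 + 510·16.7 + 68·73.6 + 393·17.4 = 18337.6 + 1532.7 + 8517 + 5004.8 + 6838.2 = 40230.3.

40230.3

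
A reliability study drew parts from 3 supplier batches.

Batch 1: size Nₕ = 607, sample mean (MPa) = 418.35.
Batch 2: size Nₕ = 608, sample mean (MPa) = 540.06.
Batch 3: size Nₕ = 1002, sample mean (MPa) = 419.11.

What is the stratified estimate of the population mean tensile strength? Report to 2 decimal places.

452.07

N = 607 + 608 + 1002 = 2217.
Overall mean = Σ (Nₕ/N)·x̄ₕ — weight by population share, not a simple average.
Σ Nₕx̄ₕ = 607·418.35 + 608·540.06 + 1002·419.11 = 253938.45 + 328356.48 + 419948.22 = 1002243.15.
Divide by N: 1002243.15 / 2217 = 452.0718... → 452.07.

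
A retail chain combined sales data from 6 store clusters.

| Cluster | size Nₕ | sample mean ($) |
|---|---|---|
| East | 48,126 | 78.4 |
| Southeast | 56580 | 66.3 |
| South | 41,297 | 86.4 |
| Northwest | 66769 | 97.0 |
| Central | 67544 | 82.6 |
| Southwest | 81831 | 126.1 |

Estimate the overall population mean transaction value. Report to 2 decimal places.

x̄_st = (Σ Nₕx̄ₕ) / (Σ Nₕ) = (48126·78.4 + 56580·66.3 + 41297·86.4 + 66769·97.0 + 67544·82.6 + 81831·126.1) / 362147
= 33467009.7 / 362147 = 92.4128... → 92.41.

92.41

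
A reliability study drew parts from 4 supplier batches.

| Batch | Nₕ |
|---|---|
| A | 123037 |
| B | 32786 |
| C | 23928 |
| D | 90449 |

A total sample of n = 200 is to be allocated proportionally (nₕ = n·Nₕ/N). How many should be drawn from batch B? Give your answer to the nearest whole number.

N = 123037 + 32786 + 23928 + 90449 = 270200.
n_B = 200·32786/270200 = 24.268... → 24.

24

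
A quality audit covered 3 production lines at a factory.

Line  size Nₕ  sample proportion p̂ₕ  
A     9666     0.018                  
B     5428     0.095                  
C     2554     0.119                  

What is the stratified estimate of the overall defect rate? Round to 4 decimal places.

Wₕ = Nₕ/N with N = 17648: 0.5477, 0.3076, 0.1447.
p̂_st = 0.5477·0.018 + 0.3076·0.095 + 0.1447·0.119 ≈ 0.056300... → 0.0563.

0.0563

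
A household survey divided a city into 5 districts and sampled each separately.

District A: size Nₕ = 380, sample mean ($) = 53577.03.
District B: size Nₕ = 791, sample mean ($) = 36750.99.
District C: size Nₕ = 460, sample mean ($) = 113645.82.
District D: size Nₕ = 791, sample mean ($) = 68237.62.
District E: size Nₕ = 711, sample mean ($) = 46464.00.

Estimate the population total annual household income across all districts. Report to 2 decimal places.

188718243.11

Population total = Σ Nₕ·x̄ₕ (each stratum's size times its mean).
380·53577.03 + 791·36750.99 + 460·113645.82 + 791·68237.62 + 711·46464.00 = 20359271.4 + 29070033.09 + 52277077.2 + 53975957.42 + 33035904 = 188718243.11.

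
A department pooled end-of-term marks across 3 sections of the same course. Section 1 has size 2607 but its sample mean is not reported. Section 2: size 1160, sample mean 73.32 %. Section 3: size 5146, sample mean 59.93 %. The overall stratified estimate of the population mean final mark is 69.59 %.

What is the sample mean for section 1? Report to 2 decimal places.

N = 2607 + 1160 + 5146 = 8913.
Overall total = μ·N = 69.59·8913 = 620255.67.
Subtract the known strata: 1160·73.32 + 5146·59.93 = 393450.98.
Remaining total for section 1: 620255.67 − 393450.98 = 226804.69.
Divide by its size: 226804.69 / 2607 = 86.9983... → 87.00.

87.00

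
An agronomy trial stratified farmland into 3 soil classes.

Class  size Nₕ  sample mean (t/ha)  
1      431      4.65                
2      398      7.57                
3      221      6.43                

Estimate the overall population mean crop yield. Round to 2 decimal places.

6.13

N = 431 + 398 + 221 = 1050.
Overall mean = Σ (Nₕ/N)·x̄ₕ — weight by population share, not a simple average.
Σ Nₕx̄ₕ = 431·4.65 + 398·7.57 + 221·6.43 = 2004.15 + 3012.86 + 1421.03 = 6438.04.
Divide by N: 6438.04 / 1050 = 6.1315... → 6.13.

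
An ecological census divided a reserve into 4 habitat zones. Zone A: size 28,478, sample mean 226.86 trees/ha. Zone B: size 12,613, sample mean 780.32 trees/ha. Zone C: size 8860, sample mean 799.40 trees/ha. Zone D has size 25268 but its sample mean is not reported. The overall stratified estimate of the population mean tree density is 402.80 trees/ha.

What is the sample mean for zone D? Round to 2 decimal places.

273.58

Σ Nₕx̄ₕ = N·μ, so 25268·x̄_D = 75219·402.80 − (28478·226.86 + 12613·780.32 + 8860·799.40).
= 30298213.2 − 23385379.24 = 6912833.96.
x̄_D = 6912833.96 / 25268 = 273.5806... → 273.58.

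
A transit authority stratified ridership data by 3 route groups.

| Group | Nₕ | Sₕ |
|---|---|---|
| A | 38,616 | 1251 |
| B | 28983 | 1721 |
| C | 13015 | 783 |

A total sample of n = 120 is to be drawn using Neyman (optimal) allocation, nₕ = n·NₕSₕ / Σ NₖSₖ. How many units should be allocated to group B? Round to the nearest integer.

55

A: NₕSₕ = 38616·1251 = 48308616
B: NₕSₕ = 28983·1721 = 49879743
C: NₕSₕ = 13015·783 = 10190745
Σ NₕSₕ = 108379104.
n_B = 120·49879743/108379104 = 55.228... → 55.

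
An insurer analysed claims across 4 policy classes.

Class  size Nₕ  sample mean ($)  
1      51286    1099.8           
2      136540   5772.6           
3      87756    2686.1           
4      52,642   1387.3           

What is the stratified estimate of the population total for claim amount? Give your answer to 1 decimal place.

1153346785.0

1: 51286·1099.8 = 56404342.8
2: 136540·5772.6 = 788190804
3: 87756·2686.1 = 235721391.6
4: 52642·1387.3 = 73030246.6
τ̂ = Σ Nₕx̄ₕ = 1153346785.0.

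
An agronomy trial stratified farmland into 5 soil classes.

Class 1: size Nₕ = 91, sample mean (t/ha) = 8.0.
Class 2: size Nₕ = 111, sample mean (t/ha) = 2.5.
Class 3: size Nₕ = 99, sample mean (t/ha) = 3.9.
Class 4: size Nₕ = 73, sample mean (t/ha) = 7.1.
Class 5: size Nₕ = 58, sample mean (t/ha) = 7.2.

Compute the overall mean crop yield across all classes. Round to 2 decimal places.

N = 91 + 111 + 99 + 73 + 58 = 432.
Weight each subgroup mean by Nₕ/N and sum.
Σ Nₕx̄ₕ = 91·8.0 + 111·2.5 + 99·3.9 + 73·7.1 + 58·7.2 = 728 + 277.5 + 386.1 + 518.3 + 417.6 = 2327.5.
Divide by N: 2327.5 / 432 = 5.3877... → 5.39.

5.39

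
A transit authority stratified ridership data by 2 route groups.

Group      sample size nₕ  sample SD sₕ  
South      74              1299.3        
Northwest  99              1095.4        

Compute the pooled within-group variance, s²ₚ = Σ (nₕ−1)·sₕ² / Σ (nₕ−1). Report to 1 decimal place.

South: (74−1)·1299.3² = 73·1688180.49 = 123237175.77
Northwest: (99−1)·1095.4² = 98·1199901.16 = 117590313.68
Numerator = 240827489.45; denominator = Σ(nₕ−1) = 171.
s²ₚ = 240827489.45/171 = 1408347.892... → 1408347.9.

1408347.9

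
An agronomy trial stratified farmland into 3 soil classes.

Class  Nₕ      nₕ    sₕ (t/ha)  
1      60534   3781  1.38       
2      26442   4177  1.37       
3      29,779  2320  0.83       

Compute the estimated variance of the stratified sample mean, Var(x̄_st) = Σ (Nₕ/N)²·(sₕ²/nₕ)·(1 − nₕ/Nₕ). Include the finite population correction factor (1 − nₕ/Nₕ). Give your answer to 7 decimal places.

0.0001642

N = 116755. Term for each stratum: Wₕ²sₕ²/nₕ·(1−nₕ/Nₕ).
Var(x̄_st) = 0.0001269371 + 0.0000194063 + 0.0000178120 = 0.0001641554 → 0.0001642.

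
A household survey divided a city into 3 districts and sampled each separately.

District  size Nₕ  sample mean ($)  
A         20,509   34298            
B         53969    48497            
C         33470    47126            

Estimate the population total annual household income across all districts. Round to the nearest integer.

A: 20509·34298 = 703417682
B: 53969·48497 = 2617334593
C: 33470·47126 = 1577307220
τ̂ = Σ Nₕx̄ₕ = 4898059495.

4898059495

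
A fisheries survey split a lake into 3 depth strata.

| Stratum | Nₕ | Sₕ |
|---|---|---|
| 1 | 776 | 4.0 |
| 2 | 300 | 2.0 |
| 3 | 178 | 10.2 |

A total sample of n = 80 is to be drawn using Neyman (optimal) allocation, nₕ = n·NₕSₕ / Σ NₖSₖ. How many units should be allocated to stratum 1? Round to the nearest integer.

45

Σ NₕSₕ = 776·4.0 + 300·2.0 + 178·10.2 = 5519.6.
Share for 1: 3104/5519.6 = 0.56236.
n_1 = 80 × 0.56236 = 44.989... → 45.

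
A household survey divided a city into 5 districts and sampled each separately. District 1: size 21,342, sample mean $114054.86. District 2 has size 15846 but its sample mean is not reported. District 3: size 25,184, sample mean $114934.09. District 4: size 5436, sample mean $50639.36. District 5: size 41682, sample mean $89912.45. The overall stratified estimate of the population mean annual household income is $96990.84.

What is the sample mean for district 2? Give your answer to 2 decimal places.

Σ Nₕx̄ₕ = N·μ, so 15846·x̄_2 = 109490·96990.84 − (21342·114054.86 + 25184·114934.09 + 5436·50639.36 + 41682·89912.45).
= 10619527071.6 − 9351665246.54 = 1267861825.06.
x̄_2 = 1267861825.06 / 15846 = 80011.4745... → 80011.47.

80011.47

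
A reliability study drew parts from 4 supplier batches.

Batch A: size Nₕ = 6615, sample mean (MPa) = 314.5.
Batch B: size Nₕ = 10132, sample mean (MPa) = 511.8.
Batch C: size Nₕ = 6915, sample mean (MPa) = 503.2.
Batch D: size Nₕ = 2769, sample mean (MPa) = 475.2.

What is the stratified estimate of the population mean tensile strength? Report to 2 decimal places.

456.34

x̄_st = (Σ Nₕx̄ₕ) / (Σ Nₕ) = (6615·314.5 + 10132·511.8 + 6915·503.2 + 2769·475.2) / 26431
= 12061431.9 / 26431 = 456.3366... → 456.34.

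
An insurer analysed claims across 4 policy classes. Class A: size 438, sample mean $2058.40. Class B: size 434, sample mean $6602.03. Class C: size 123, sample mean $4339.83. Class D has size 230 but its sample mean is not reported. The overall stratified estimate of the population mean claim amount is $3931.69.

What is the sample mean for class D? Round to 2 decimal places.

2242.00

N = 438 + 434 + 123 + 230 = 1225.
Overall total = μ·N = 3931.69·1225 = 4816320.25.
Subtract the known strata: 438·2058.40 + 434·6602.03 + 123·4339.83 = 4300659.31.
Remaining total for class D: 4816320.25 − 4300659.31 = 515660.94.
Divide by its size: 515660.94 / 230 = 2242.0041... → 2242.00.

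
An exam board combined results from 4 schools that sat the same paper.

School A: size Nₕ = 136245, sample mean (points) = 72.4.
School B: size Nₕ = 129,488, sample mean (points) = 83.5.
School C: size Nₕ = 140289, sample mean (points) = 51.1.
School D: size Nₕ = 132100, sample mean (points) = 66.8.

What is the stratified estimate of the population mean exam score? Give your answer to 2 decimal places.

x̄_st = (Σ Nₕx̄ₕ) / (Σ Nₕ) = (136245·72.4 + 129488·83.5 + 140289·51.1 + 132100·66.8) / 538122
= 36669433.9 / 538122 = 68.1433... → 68.14.

68.14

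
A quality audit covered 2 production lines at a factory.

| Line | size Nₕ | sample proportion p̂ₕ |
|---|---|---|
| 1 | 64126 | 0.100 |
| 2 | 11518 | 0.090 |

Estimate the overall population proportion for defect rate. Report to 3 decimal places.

0.098

N = 64126 + 11518 = 75644.
Overall proportion = Σ (Nₕ/N)·p̂ₕ.
Σ Nₕp̂ₕ = 6412.6 + 1036.62 = 7449.22.
7449.22 / 75644 = 0.09848... → 0.098.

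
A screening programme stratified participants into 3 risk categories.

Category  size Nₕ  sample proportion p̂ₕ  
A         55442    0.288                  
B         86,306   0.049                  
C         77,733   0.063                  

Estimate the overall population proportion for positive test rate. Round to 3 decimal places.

0.114

N = 55442 + 86306 + 77733 = 219481.
Overall proportion = Σ (Nₕ/N)·p̂ₕ.
Σ Nₕp̂ₕ = 15967.296 + 4228.994 + 4897.179 = 25093.469.
25093.469 / 219481 = 0.11433... → 0.114.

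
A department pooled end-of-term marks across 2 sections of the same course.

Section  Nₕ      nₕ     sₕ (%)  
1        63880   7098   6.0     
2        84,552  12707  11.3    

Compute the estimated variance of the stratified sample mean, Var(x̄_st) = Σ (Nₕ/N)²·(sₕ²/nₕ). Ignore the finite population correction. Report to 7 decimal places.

0.0042000

N = 148432. Term for each stratum: Wₕ²sₕ²/nₕ.
Var(x̄_st) = 0.0009393799 + 0.0032606678 = 0.0042000476 → 0.0042000.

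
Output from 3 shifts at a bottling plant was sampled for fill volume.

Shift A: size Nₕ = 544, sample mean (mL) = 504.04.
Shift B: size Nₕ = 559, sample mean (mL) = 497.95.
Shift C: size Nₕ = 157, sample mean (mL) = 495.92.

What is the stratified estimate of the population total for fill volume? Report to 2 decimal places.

630411.25

Estimate total by summing Nₕ·x̄ₕ over strata.
544·504.04 + 559·497.95 + 157·495.92 = 274197.76 + 278354.05 + 77859.44 = 630411.25.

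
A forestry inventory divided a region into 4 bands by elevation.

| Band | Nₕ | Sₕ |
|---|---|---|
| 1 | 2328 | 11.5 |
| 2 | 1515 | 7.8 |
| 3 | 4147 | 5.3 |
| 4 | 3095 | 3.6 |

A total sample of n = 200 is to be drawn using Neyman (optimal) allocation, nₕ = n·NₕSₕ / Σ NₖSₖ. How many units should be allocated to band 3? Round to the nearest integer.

1: NₕSₕ = 2328·11.5 = 26772
2: NₕSₕ = 1515·7.8 = 11817
3: NₕSₕ = 4147·5.3 = 21979.1
4: NₕSₕ = 3095·3.6 = 11142
Σ NₕSₕ = 71710.1.
n_3 = 200·21979.1/71710.1 = 61.300... → 61.

61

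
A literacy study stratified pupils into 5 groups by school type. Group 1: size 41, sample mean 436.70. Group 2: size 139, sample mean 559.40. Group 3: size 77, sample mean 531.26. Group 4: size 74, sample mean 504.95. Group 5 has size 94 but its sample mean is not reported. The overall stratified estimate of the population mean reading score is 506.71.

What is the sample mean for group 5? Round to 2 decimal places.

440.61

N = 41 + 139 + 77 + 74 + 94 = 425.
Overall total = μ·N = 506.71·425 = 215351.75.
Subtract the known strata: 41·436.70 + 139·559.40 + 77·531.26 + 74·504.95 = 173934.62.
Remaining total for group 5: 215351.75 − 173934.62 = 41417.13.
Divide by its size: 41417.13 / 94 = 440.6078... → 440.61.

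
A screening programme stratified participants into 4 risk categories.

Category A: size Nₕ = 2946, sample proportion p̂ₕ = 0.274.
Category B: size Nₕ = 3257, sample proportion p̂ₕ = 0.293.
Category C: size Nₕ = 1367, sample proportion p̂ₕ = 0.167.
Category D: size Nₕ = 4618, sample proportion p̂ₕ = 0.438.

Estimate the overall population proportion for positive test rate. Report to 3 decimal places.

Wₕ = Nₕ/N with N = 12188: 0.2417, 0.2672, 0.1122, 0.3789.
p̂_st = 0.2417·0.274 + 0.2672·0.293 + 0.1122·0.167 + 0.3789·0.438 ≈ 0.32922... → 0.329.

0.329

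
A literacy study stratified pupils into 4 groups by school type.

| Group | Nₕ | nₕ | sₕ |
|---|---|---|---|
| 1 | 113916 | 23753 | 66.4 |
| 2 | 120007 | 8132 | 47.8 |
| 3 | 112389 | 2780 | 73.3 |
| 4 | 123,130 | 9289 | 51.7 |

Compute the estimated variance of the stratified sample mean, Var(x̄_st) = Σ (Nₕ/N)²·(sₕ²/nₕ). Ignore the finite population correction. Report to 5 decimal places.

N = 469442. Term for each stratum: Wₕ²sₕ²/nₕ.
Var(x̄_st) = 0.01093008 + 0.01836148 + 0.11077631 + 0.01979593 = 0.15986380 → 0.15986.

0.15986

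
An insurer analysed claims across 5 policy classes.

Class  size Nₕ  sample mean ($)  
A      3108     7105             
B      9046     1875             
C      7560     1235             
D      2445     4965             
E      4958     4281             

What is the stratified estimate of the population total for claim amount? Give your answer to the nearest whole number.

81744813

A: 3108·7105 = 22082340
B: 9046·1875 = 16961250
C: 7560·1235 = 9336600
D: 2445·4965 = 12139425
E: 4958·4281 = 21225198
τ̂ = Σ Nₕx̄ₕ = 81744813.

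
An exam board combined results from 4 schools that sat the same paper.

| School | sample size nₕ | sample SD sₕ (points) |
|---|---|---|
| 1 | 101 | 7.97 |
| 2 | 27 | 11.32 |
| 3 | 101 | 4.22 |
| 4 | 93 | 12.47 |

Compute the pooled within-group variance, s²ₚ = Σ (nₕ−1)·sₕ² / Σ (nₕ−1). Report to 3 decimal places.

Degrees of freedom: 100 + 26 + 100 + 92 = 318.
Σ(nₕ−1)sₕ² = 100·63.5209 + 26·128.1424 + 100·17.8084 + 92·155.5009 = 25770.7152.
s²ₚ = 25770.7152 / 318 = 81.03998... → 81.040.

81.040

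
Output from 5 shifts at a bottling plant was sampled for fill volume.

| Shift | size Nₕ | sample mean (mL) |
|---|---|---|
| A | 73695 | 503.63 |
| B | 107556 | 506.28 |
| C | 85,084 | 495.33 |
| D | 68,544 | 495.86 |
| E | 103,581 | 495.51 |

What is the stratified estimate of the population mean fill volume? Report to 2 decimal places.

499.54

x̄_st = (Σ Nₕx̄ₕ) / (Σ Nₕ) = (73695·503.63 + 107556·506.28 + 85084·495.33 + 68544·495.86 + 103581·495.51) / 438460
= 219026771.4 / 438460 = 499.5365... → 499.54.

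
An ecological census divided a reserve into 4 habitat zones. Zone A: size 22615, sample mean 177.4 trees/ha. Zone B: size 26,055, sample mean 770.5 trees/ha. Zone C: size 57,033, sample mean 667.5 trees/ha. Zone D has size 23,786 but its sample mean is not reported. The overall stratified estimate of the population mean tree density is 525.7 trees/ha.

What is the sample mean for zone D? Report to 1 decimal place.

N = 22615 + 26055 + 57033 + 23786 = 129489.
Overall total = μ·N = 525.7·129489 = 68072367.3.
Subtract the known strata: 22615·177.4 + 26055·770.5 + 57033·667.5 = 62156806.
Remaining total for zone D: 68072367.3 − 62156806 = 5915561.3.
Divide by its size: 5915561.3 / 23786 = 248.699... → 248.7.

248.7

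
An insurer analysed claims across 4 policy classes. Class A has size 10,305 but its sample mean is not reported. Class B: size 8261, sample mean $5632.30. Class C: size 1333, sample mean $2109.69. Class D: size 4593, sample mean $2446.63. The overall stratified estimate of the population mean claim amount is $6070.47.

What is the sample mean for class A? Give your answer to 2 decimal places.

8549.24

Σ Nₕx̄ₕ = N·μ, so 10305·x̄_A = 24492·6070.47 − (8261·5632.30 + 1333·2109.69 + 4593·2446.63).
= 148677951.24 − 60578018.66 = 88099932.58.
x̄_A = 88099932.58 / 10305 = 8549.2414... → 8549.24.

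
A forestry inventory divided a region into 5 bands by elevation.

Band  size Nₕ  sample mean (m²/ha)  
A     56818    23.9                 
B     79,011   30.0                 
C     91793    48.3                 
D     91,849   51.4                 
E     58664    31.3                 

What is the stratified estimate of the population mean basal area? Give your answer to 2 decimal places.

38.93

x̄_st = (Σ Nₕx̄ₕ) / (Σ Nₕ) = (56818·23.9 + 79011·30.0 + 91793·48.3 + 91849·51.4 + 58664·31.3) / 378135
= 14719103.9 / 378135 = 38.9255... → 38.93.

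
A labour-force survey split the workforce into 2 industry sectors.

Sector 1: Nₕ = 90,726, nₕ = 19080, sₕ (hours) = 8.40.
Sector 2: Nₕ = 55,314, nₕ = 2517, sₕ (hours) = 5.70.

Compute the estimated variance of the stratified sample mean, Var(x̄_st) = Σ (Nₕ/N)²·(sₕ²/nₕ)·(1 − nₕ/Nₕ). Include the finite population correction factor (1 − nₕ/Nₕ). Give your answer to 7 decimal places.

0.0028946

N = 146040; Wₕ = Nₕ/N.
sector 1: (90726/146040)²·8.40²/19080·(1 − 19080/90726) = 0.0011270943
sector 2: (55314/146040)²·5.70²/2517·(1 − 2517/55314) = 0.0017675315
Sum = 0.0028946258 → 0.0028946.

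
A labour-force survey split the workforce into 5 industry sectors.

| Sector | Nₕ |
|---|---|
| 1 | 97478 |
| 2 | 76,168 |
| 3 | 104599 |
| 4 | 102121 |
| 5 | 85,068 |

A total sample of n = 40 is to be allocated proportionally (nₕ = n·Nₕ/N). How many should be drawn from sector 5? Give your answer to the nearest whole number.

N = 97478 + 76168 + 104599 + 102121 + 85068 = 465434.
n_5 = 40·85068/465434 = 7.311... → 7.

7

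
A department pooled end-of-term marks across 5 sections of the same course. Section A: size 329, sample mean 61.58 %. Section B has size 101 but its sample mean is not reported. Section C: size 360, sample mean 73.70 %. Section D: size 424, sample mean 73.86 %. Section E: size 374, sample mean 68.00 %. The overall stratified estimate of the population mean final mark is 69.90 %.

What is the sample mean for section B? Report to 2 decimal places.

N = 329 + 101 + 360 + 424 + 374 = 1588.
Overall total = μ·N = 69.90·1588 = 111001.2.
Subtract the known strata: 329·61.58 + 360·73.70 + 424·73.86 + 374·68.00 = 103540.46.
Remaining total for section B: 111001.2 − 103540.46 = 7460.74.
Divide by its size: 7460.74 / 101 = 73.8687... → 73.87.

73.87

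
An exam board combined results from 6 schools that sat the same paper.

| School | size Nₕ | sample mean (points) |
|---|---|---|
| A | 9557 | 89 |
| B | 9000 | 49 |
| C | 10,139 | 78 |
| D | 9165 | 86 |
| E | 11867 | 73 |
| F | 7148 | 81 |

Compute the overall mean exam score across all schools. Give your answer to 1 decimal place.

x̄_st = (Σ Nₕx̄ₕ) / (Σ Nₕ) = (9557·89 + 9000·49 + 10139·78 + 9165·86 + 11867·73 + 7148·81) / 56876
= 4315884 / 56876 = 75.882... → 75.9.

75.9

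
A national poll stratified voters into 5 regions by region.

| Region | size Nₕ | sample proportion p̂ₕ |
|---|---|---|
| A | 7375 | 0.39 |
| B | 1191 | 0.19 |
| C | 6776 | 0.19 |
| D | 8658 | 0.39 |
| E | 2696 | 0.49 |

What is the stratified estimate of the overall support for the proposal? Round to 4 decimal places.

0.3404

N = 7375 + 1191 + 6776 + 8658 + 2696 = 26696.
Overall proportion = Σ (Nₕ/N)·p̂ₕ.
Σ Nₕp̂ₕ = 2876.25 + 226.29 + 1287.44 + 3376.62 + 1321.04 = 9087.64.
9087.64 / 26696 = 0.340412... → 0.3404.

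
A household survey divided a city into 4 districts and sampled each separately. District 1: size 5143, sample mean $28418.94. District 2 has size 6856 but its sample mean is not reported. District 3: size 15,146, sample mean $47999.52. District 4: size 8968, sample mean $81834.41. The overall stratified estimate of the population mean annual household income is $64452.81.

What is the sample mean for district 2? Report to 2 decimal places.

Σ Nₕx̄ₕ = N·μ, so 6856·x̄_2 = 36113·64452.81 − (5143·28418.94 + 15146·47999.52 + 8968·81834.41).
= 2327584327.53 − 1607050327.22 = 720534000.31.
x̄_2 = 720534000.31 / 6856 = 105095.3909... → 105095.39.

105095.39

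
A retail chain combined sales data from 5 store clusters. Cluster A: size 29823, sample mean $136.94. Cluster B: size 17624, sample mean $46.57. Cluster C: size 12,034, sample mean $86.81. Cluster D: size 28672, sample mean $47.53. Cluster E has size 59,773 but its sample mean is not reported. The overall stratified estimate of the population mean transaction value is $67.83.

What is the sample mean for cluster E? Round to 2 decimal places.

Σ Nₕx̄ₕ = N·μ, so 59773·x̄_E = 147926·67.83 − (29823·136.94 + 17624·46.57 + 12034·86.81 + 28672·47.53).
= 10033820.58 − 7312163 = 2721657.58.
x̄_E = 2721657.58 / 59773 = 45.5332... → 45.53.

45.53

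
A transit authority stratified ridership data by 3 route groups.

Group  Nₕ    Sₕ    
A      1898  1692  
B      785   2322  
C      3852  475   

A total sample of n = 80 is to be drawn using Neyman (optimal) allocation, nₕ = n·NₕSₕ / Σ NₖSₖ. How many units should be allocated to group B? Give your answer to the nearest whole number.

21

Σ NₕSₕ = 1898·1692 + 785·2322 + 3852·475 = 6863886.
Share for B: 1822770/6863886 = 0.26556.
n_B = 80 × 0.26556 = 21.245... → 21.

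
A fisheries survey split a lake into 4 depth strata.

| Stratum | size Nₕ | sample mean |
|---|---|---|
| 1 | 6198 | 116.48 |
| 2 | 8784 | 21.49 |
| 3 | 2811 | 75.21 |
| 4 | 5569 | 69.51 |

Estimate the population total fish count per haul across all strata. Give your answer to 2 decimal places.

1509227.70

1: 6198·116.48 = 721943.04
2: 8784·21.49 = 188768.16
3: 2811·75.21 = 211415.31
4: 5569·69.51 = 387101.19
τ̂ = Σ Nₕx̄ₕ = 1509227.70.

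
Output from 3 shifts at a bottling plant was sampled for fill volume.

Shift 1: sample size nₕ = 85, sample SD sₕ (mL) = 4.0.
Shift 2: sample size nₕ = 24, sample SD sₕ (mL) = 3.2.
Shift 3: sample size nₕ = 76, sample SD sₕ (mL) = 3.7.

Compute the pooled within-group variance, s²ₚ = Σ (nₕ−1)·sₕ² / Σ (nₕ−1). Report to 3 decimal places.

1: (85−1)·4.0² = 84·16 = 1344
2: (24−1)·3.2² = 23·10.24 = 235.52
3: (76−1)·3.7² = 75·13.69 = 1026.75
Numerator = 2606.27; denominator = Σ(nₕ−1) = 182.
s²ₚ = 2606.27/182 = 14.32016... → 14.320.

14.320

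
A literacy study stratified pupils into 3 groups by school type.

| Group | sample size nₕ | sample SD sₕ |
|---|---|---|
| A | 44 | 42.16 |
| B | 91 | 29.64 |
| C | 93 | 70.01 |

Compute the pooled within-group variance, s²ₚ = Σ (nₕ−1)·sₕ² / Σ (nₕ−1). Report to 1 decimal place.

Degrees of freedom: 43 + 90 + 92 = 225.
Σ(nₕ−1)sₕ² = 43·1777.4656 + 90·878.5296 + 92·4901.4001 = 606427.494.
s²ₚ = 606427.494 / 225 = 2695.233... → 2695.2.

2695.2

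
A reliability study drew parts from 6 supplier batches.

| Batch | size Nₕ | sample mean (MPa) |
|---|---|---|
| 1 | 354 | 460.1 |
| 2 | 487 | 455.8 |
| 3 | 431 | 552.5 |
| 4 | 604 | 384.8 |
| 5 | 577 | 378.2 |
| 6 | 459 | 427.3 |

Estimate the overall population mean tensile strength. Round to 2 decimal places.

436.04

x̄_st = (Σ Nₕx̄ₕ) / (Σ Nₕ) = (354·460.1 + 487·455.8 + 431·552.5 + 604·384.8 + 577·378.2 + 459·427.3) / 2912
= 1269748.8 / 2912 = 436.0401... → 436.04.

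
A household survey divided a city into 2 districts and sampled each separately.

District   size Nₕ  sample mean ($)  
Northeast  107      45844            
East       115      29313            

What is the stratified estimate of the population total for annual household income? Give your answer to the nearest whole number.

Population total = Σ Nₕ·x̄ₕ (each stratum's size times its mean).
107·45844 + 115·29313 = 4905308 + 3370995 = 8276303.

8276303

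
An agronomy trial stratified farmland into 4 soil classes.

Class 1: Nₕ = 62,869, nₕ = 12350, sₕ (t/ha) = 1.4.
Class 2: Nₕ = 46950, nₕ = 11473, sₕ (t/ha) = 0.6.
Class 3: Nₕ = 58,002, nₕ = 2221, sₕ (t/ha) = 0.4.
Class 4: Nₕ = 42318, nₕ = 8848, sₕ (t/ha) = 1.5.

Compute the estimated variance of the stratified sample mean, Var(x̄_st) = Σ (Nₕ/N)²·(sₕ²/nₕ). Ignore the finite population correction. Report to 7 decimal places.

N = 210139. Term for each stratum: Wₕ²sₕ²/nₕ.
Var(x̄_st) = 0.0000142053 + 0.0000015663 + 0.0000054884 + 0.0000103127 = 0.0000315727 → 0.0000316.

0.0000316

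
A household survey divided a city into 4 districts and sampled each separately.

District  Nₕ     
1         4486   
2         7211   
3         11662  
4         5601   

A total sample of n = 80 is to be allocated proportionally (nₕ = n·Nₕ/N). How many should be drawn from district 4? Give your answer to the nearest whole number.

Share of district 4 = 5601/28960 = 0.19340.
Allocate 80 × 0.19340 = 15.472... → 15.

15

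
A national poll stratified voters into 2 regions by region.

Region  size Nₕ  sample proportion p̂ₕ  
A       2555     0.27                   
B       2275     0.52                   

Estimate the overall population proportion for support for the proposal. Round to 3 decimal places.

Wₕ = Nₕ/N with N = 4830: 0.5290, 0.4710.
p̂_st = 0.5290·0.27 + 0.4710·0.52 ≈ 0.38775... → 0.388.

0.388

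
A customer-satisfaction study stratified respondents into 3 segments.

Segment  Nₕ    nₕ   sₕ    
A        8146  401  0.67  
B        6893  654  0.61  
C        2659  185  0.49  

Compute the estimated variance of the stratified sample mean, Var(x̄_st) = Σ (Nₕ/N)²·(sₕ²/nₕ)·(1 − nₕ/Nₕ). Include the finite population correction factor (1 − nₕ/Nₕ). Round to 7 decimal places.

0.0003309

N = 17698. Term for each stratum: Wₕ²sₕ²/nₕ·(1−nₕ/Nₕ).
Var(x̄_st) = 0.0002254876 + 0.0000781190 + 0.0000272578 = 0.0003308644 → 0.0003309.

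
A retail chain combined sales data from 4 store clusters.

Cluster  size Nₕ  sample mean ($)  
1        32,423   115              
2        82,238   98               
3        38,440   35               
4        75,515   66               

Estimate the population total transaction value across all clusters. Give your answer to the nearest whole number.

18117359

1: 32423·115 = 3728645
2: 82238·98 = 8059324
3: 38440·35 = 1345400
4: 75515·66 = 4983990
τ̂ = Σ Nₕx̄ₕ = 18117359.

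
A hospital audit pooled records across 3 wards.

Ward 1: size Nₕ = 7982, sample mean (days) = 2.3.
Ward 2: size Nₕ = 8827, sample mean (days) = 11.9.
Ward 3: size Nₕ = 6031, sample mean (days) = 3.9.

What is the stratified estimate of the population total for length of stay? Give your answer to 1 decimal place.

146920.8

1: 7982·2.3 = 18358.6
2: 8827·11.9 = 105041.3
3: 6031·3.9 = 23520.9
τ̂ = Σ Nₕx̄ₕ = 146920.8.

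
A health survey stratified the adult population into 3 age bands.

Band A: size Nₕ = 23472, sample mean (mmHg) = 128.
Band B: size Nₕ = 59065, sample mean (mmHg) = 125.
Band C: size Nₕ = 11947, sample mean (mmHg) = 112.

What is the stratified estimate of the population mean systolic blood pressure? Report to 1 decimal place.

124.1

N = 23472 + 59065 + 11947 = 94484.
Weight each subgroup mean by Nₕ/N and sum.
Σ Nₕx̄ₕ = 23472·128 + 59065·125 + 11947·112 = 3004416 + 7383125 + 1338064 = 11725605.
Divide by N: 11725605 / 94484 = 124.101... → 124.1.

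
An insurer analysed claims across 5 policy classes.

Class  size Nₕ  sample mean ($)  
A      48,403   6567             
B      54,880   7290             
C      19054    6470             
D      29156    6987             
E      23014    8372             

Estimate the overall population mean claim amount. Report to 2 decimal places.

7092.00

x̄_st = (Σ Nₕx̄ₕ) / (Σ Nₕ) = (48403·6567 + 54880·7290 + 19054·6470 + 29156·6987 + 23014·8372) / 174507
= 1237603261 / 174507 = 7091.9978... → 7092.00.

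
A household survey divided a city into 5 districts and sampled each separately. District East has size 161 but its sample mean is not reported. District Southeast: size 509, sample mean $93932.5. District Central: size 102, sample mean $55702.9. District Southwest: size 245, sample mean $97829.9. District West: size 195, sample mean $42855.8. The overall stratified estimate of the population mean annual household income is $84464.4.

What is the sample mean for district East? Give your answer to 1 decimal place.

Σ Nₕx̄ₕ = N·μ, so 161·x̄_East = 1212·84464.4 − (509·93932.5 + 102·55702.9 + 245·97829.9 + 195·42855.8).
= 102370852.8 − 85818544.8 = 16552308.
x̄_East = 16552308 / 161 = 102809.366... → 102809.4.

102809.4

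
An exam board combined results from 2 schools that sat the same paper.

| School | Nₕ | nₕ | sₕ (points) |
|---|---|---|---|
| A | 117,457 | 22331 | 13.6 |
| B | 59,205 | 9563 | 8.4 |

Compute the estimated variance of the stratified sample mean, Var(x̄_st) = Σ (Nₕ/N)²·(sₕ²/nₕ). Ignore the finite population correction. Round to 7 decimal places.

0.0044900

N = 176662. Term for each stratum: Wₕ²sₕ²/nₕ.
Var(x̄_st) = 0.0036613493 + 0.0008286953 = 0.0044900447 → 0.0044900.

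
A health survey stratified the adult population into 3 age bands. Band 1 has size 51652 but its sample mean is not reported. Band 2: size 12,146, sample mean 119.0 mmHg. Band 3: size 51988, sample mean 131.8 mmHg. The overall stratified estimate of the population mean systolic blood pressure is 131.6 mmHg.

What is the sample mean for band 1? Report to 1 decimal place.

134.4

Σ Nₕx̄ₕ = N·μ, so 51652·x̄_1 = 115786·131.6 − (12146·119.0 + 51988·131.8).
= 15237437.6 − 8297392.4 = 6940045.2.
x̄_1 = 6940045.2 / 51652 = 134.362... → 134.4.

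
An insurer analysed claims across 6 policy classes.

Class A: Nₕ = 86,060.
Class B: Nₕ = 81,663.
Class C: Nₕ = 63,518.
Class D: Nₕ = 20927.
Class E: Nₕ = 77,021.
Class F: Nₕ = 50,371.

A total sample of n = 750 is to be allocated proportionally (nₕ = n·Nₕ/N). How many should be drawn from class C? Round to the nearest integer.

126

N = 86060 + 81663 + 63518 + 20927 + 77021 + 50371 = 379560.
n_C = 750·63518/379560 = 125.510... → 126.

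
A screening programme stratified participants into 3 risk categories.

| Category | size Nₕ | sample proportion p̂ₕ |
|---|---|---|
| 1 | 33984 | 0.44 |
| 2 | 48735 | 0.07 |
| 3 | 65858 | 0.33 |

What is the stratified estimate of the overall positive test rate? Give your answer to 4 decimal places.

0.2699

N = 33984 + 48735 + 65858 = 148577.
Overall proportion = Σ (Nₕ/N)·p̂ₕ.
Σ Nₕp̂ₕ = 14952.96 + 3411.45 + 21733.14 = 40097.55.
40097.55 / 148577 = 0.269877... → 0.2699.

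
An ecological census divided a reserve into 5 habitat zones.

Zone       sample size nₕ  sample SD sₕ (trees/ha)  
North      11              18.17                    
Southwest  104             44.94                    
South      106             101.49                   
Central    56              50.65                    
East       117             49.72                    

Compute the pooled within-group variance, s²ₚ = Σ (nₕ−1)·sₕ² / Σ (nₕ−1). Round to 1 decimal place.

4423.4

Degrees of freedom: 10 + 103 + 105 + 55 + 116 = 389.
Σ(nₕ−1)sₕ² = 10·330.1489 + 103·2019.6036 + 105·10300.2201 + 55·2565.4225 + 116·2472.0784 = 1720703.1022.
s²ₚ = 1720703.1022 / 389 = 4423.401... → 4423.4.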